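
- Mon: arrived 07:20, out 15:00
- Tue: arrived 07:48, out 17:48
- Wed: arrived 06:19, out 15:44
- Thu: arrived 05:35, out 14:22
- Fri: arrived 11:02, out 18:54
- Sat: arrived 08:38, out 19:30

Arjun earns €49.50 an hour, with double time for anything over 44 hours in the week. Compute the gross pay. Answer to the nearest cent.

Mon: 07:20–15:00 = 7 h 40 min
Tue: 07:48–17:48 = 10 h 0 min
Wed: 06:19–15:44 = 9 h 25 min
Thu: 05:35–14:22 = 8 h 47 min
Fri: 11:02–18:54 = 7 h 52 min
Sat: 08:38–19:30 = 10 h 52 min
Total worked: 54 h 36 min = 3276 min.
Regular 44 h 0 min = 2640 min at €49.50/h; overtime 10 h 36 min = 636 min at €99.00/h.
Pay = (2640 × €49.50 + 636 × €99.00) ÷ 60 = €3227.40.

€3227.40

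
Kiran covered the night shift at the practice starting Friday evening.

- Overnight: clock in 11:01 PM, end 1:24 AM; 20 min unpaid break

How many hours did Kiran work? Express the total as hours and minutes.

Overnight: 11:01 PM → midnight = 0 h 59 min; midnight → 1:24 AM = 1 h 24 min; span 2 h 23 min; less 20 min break → 2 h 3 min

2 h 3 min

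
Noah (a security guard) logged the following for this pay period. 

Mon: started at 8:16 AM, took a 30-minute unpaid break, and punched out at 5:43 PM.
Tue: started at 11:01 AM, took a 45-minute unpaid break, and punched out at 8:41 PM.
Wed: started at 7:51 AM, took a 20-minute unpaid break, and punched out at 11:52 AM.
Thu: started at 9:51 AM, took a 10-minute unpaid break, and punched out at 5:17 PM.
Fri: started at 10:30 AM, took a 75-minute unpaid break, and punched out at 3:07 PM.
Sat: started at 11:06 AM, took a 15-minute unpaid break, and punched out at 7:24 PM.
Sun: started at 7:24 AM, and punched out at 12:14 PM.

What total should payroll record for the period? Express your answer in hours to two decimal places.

45.07 hours

Mon: 8:16 AM–5:43 PM = 9 h 27 min; less 30 min break → 8 h 57 min
Tue: 11:01 AM–8:41 PM = 9 h 40 min; less 45 min break → 8 h 55 min
Wed: 7:51 AM–11:52 AM = 4 h 1 min; less 20 min break → 3 h 41 min
Thu: 9:51 AM–5:17 PM = 7 h 26 min; less 10 min break → 7 h 16 min
Fri: 10:30 AM–3:07 PM = 4 h 37 min; less 75 min break → 3 h 22 min
Sat: 11:06 AM–7:24 PM = 8 h 18 min; less 15 min break → 8 h 3 min
Sun: 7:24 AM–12:14 PM = 4 h 50 min
Total: 8 h 57 min + 8 h 55 min + 3 h 41 min + 7 h 16 min + 3 h 22 min + 8 h 3 min + 4 h 50 min = 45 h 4 min.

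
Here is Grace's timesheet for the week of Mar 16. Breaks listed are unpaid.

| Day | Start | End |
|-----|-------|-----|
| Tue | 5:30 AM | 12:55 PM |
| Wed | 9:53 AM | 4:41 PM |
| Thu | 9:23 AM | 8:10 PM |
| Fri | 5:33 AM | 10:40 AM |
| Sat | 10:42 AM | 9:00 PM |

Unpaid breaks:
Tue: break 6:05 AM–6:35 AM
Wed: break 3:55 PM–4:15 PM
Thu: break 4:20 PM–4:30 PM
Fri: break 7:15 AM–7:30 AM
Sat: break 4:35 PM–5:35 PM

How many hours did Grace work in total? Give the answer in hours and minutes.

38 h 10 min

Tue: 5:30 AM–12:55 PM = 7 h 25 min; less 30 min break → 6 h 55 min
Wed: 9:53 AM–4:41 PM = 6 h 48 min; less 20 min break → 6 h 28 min
Thu: 9:23 AM–8:10 PM = 10 h 47 min; less 10 min break → 10 h 37 min
Fri: 5:33 AM–10:40 AM = 5 h 7 min; less 15 min break → 4 h 52 min
Sat: 10:42 AM–9:00 PM = 10 h 18 min; less 60 min break → 9 h 18 min
Total: 6 h 55 min + 6 h 28 min + 10 h 37 min + 4 h 52 min + 9 h 18 min = 38 h 10 min.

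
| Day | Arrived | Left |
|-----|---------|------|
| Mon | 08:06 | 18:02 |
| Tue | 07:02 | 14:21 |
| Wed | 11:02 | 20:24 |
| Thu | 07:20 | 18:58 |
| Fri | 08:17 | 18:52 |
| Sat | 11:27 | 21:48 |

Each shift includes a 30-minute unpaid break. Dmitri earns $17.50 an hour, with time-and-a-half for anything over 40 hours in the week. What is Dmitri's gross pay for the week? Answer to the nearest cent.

$1124.81

Mon: 08:06–18:02 = 9 h 56 min; less 30 min break → 9 h 26 min
Tue: 07:02–14:21 = 7 h 19 min; less 30 min break → 6 h 49 min
Wed: 11:02–20:24 = 9 h 22 min; less 30 min break → 8 h 52 min
Thu: 07:20–18:58 = 11 h 38 min; less 30 min break → 11 h 8 min
Fri: 08:17–18:52 = 10 h 35 min; less 30 min break → 10 h 5 min
Sat: 11:27–21:48 = 10 h 21 min; less 30 min break → 9 h 51 min
Total worked: 56 h 11 min = 3371 min.
Regular 40 h 0 min = 2400 min at $17.50/h; overtime 16 h 11 min = 971 min at $26.25/h.
Pay = (2400 × $17.50 + 971 × $26.25) ÷ 60 = $1124.81.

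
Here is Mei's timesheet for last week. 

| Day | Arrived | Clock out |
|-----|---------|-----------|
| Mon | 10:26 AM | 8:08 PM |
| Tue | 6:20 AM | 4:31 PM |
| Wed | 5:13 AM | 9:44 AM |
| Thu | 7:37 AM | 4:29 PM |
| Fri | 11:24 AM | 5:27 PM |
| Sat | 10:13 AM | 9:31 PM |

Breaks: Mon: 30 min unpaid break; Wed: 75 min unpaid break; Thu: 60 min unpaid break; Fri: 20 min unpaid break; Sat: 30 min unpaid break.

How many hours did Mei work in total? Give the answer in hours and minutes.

47 h 2 min

Mon: 10:26 AM–8:08 PM = 9 h 42 min; less 30 min break → 9 h 12 min
Tue: 6:20 AM–4:31 PM = 10 h 11 min
Wed: 5:13 AM–9:44 AM = 4 h 31 min; less 75 min break → 3 h 16 min
Thu: 7:37 AM–4:29 PM = 8 h 52 min; less 60 min break → 7 h 52 min
Fri: 11:24 AM–5:27 PM = 6 h 3 min; less 20 min break → 5 h 43 min
Sat: 10:13 AM–9:31 PM = 11 h 18 min; less 30 min break → 10 h 48 min
Total: 9 h 12 min + 10 h 11 min + 3 h 16 min + 7 h 52 min + 5 h 43 min + 10 h 48 min = 47 h 2 min.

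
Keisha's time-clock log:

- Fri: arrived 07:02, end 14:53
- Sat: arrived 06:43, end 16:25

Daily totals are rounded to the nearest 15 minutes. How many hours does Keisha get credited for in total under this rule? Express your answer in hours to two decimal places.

Fri: 07:02–14:53 = 7 h 51 min → rounds to 7 h 45 min
Sat: 06:43–16:25 = 9 h 42 min → rounds to 9 h 45 min
Total credited: 17 h 30 min.

17.50 hours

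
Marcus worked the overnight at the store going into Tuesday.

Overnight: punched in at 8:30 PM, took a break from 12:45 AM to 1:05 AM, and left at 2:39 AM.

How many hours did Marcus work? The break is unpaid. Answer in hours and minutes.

5 h 49 min

Overnight: 8:30 PM → midnight = 3 h 30 min; midnight → 2:39 AM = 2 h 39 min; span 6 h 9 min; less 20 min break → 5 h 49 min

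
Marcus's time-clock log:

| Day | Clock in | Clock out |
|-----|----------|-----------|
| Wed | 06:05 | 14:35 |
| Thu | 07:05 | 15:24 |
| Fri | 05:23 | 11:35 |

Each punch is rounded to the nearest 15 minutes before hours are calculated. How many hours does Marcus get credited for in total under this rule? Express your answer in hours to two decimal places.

Wed: in 06:05→06:00, out 14:35→14:30; 8 h 30 min
Thu: in 07:05→07:00, out 15:24→15:30; 8 h 30 min
Fri: in 05:23→05:30, out 11:35→11:30; 6 h 0 min
Total credited: 23 h 0 min.

23.00 hours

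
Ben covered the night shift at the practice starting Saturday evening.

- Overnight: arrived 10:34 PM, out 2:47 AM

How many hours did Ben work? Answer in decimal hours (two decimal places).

Overnight: 10:34 PM → midnight = 1 h 26 min; midnight → 2:47 AM = 2 h 47 min; span 4 h 13 min

4.22 hours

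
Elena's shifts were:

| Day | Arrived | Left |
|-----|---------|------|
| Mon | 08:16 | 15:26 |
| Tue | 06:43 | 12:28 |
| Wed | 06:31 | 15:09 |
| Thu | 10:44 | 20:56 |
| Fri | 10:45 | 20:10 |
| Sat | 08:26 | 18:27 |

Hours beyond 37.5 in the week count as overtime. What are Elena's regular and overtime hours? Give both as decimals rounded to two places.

Mon: 08:16–15:26 = 7 h 10 min
Tue: 06:43–12:28 = 5 h 45 min
Wed: 06:31–15:09 = 8 h 38 min
Thu: 10:44–20:56 = 10 h 12 min
Fri: 10:45–20:10 = 9 h 25 min
Sat: 08:26–18:27 = 10 h 1 min
Total worked: 51 h 11 min = 51.18 h.
Threshold 37.5 h → overtime 13 h 41 min, regular 37 h 30 min.

Regular 37.50 hours, overtime 13.68 hours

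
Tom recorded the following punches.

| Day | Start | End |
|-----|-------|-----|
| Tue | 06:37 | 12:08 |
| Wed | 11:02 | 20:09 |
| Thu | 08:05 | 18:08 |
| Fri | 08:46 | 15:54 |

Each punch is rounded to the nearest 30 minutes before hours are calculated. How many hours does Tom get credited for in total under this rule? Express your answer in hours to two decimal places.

31.50 hours

Tue: in 06:37→06:30, out 12:08→12:00; 5 h 30 min
Wed: in 11:02→11:00, out 20:09→20:00; 9 h 0 min
Thu: in 08:05→08:00, out 18:08→18:00; 10 h 0 min
Fri: in 08:46→09:00, out 15:54→16:00; 7 h 0 min
Total credited: 31 h 30 min.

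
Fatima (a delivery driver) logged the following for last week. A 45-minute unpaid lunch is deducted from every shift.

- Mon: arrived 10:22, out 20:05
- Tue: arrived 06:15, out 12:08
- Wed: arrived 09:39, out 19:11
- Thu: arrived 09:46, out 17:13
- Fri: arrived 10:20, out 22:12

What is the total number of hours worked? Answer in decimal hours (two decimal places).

40.70 hours

Mon: 10:22–20:05 = 9 h 43 min; less 45 min break → 8 h 58 min
Tue: 06:15–12:08 = 5 h 53 min; less 45 min break → 5 h 8 min
Wed: 09:39–19:11 = 9 h 32 min; less 45 min break → 8 h 47 min
Thu: 09:46–17:13 = 7 h 27 min; less 45 min break → 6 h 42 min
Fri: 10:20–22:12 = 11 h 52 min; less 45 min break → 11 h 7 min
Total: 8 h 58 min + 5 h 8 min + 8 h 47 min + 6 h 42 min + 11 h 7 min = 40 h 42 min.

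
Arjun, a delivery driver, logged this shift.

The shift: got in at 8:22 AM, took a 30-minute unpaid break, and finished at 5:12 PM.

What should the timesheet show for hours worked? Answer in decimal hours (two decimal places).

The shift: 8:22 AM–5:12 PM = 8 h 50 min; less 30 min break → 8 h 20 min

8.33 hours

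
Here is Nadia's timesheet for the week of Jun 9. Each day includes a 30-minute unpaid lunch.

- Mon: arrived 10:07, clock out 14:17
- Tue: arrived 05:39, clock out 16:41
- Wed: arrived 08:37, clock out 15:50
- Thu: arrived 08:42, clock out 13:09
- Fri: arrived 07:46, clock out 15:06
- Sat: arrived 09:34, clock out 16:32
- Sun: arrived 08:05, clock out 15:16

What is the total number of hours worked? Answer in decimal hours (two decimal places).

Mon: 10:07–14:17 = 4 h 10 min; less 30 min break → 3 h 40 min
Tue: 05:39–16:41 = 11 h 2 min; less 30 min break → 10 h 32 min
Wed: 08:37–15:50 = 7 h 13 min; less 30 min break → 6 h 43 min
Thu: 08:42–13:09 = 4 h 27 min; less 30 min break → 3 h 57 min
Fri: 07:46–15:06 = 7 h 20 min; less 30 min break → 6 h 50 min
Sat: 09:34–16:32 = 6 h 58 min; less 30 min break → 6 h 28 min
Sun: 08:05–15:16 = 7 h 11 min; less 30 min break → 6 h 41 min
Total: 3 h 40 min + 10 h 32 min + 6 h 43 min + 3 h 57 min + 6 h 50 min + 6 h 28 min + 6 h 41 min = 44 h 51 min.

44.85 hours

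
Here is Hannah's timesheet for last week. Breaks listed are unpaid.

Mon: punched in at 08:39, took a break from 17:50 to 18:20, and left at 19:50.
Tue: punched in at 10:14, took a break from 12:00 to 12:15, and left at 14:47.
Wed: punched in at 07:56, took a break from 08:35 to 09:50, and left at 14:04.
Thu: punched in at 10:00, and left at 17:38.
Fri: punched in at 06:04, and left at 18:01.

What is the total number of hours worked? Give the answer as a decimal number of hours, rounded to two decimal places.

39.45 hours

Mon: 08:39–19:50 = 11 h 11 min; less 30 min break → 10 h 41 min
Tue: 10:14–14:47 = 4 h 33 min; less 15 min break → 4 h 18 min
Wed: 07:56–14:04 = 6 h 8 min; less 75 min break → 4 h 53 min
Thu: 10:00–17:38 = 7 h 38 min
Fri: 06:04–18:01 = 11 h 57 min
Total: 10 h 41 min + 4 h 18 min + 4 h 53 min + 7 h 38 min + 11 h 57 min = 39 h 27 min.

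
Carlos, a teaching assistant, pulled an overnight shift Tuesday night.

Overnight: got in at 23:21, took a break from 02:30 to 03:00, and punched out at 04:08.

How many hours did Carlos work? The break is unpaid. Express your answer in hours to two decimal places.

4.28 hours

Overnight: 23:21 → midnight = 0 h 39 min; midnight → 04:08 = 4 h 8 min; span 4 h 47 min; less 30 min break → 4 h 17 min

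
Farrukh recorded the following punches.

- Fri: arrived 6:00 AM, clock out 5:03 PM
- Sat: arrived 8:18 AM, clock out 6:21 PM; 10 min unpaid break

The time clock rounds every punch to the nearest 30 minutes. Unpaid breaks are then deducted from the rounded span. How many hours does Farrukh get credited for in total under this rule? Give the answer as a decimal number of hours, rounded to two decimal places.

20.83 hours

Fri: in 6:00 AM→6:00 AM, out 5:03 PM→5:00 PM; 11 h 0 min
Sat: in 8:18 AM→8:30 AM, out 6:21 PM→6:30 PM; 10 h 0 min − 10 min = 9 h 50 min
Total credited: 20 h 50 min.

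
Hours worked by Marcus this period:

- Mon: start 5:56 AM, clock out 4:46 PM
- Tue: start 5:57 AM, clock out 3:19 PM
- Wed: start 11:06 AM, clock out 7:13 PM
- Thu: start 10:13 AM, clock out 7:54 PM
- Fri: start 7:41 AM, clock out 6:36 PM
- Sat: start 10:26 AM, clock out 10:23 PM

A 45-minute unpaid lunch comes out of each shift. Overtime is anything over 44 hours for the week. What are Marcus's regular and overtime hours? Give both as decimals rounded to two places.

Mon: 5:56 AM–4:46 PM = 10 h 50 min; less 45 min break → 10 h 5 min
Tue: 5:57 AM–3:19 PM = 9 h 22 min; less 45 min break → 8 h 37 min
Wed: 11:06 AM–7:13 PM = 8 h 7 min; less 45 min break → 7 h 22 min
Thu: 10:13 AM–7:54 PM = 9 h 41 min; less 45 min break → 8 h 56 min
Fri: 7:41 AM–6:36 PM = 10 h 55 min; less 45 min break → 10 h 10 min
Sat: 10:26 AM–10:23 PM = 11 h 57 min; less 45 min break → 11 h 12 min
Total worked: 56 h 22 min = 56.37 h.
Threshold 44 h → overtime 12 h 22 min, regular 44 h 0 min.

Regular 44.00 hours, overtime 12.37 hours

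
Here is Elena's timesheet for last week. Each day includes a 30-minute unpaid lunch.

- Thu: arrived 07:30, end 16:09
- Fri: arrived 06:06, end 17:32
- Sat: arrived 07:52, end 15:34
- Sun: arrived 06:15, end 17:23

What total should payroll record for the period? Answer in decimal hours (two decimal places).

Thu: 07:30–16:09 = 8 h 39 min; less 30 min break → 8 h 9 min
Fri: 06:06–17:32 = 11 h 26 min; less 30 min break → 10 h 56 min
Sat: 07:52–15:34 = 7 h 42 min; less 30 min break → 7 h 12 min
Sun: 06:15–17:23 = 11 h 8 min; less 30 min break → 10 h 38 min
Total: 8 h 9 min + 10 h 56 min + 7 h 12 min + 10 h 38 min = 36 h 55 min.

36.92 hours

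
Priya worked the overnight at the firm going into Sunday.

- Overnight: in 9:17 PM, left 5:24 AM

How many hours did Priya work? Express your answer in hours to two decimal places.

Overnight: 9:17 PM → midnight = 2 h 43 min; midnight → 5:24 AM = 5 h 24 min; span 8 h 7 min

8.12 hours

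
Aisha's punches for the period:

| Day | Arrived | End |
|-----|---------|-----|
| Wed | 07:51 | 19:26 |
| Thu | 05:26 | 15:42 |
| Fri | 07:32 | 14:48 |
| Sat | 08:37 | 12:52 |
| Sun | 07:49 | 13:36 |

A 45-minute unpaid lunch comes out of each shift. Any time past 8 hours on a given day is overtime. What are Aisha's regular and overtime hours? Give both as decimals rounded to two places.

Wed: 07:51–19:26 = 11 h 35 min; less 45 min break → 10 h 50 min
Thu: 05:26–15:42 = 10 h 16 min; less 45 min break → 9 h 31 min
Fri: 07:32–14:48 = 7 h 16 min; less 45 min break → 6 h 31 min
Sat: 08:37–12:52 = 4 h 15 min; less 45 min break → 3 h 30 min
Sun: 07:49–13:36 = 5 h 47 min; less 45 min break → 5 h 2 min
Wed reg 8 h 0 min / OT 2 h 50 min; Thu reg 8 h 0 min / OT 1 h 31 min; Fri reg 6 h 31 min / OT 0 h 0 min; Sat reg 3 h 30 min / OT 0 h 0 min; Sun reg 5 h 2 min / OT 0 h 0 min.
Totals: regular 31 h 3 min, overtime 4 h 21 min.

Regular 31.05 hours, overtime 4.35 hours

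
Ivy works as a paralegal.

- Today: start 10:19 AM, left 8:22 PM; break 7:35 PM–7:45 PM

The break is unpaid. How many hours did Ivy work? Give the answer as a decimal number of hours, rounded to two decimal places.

Today: 10:19 AM–8:22 PM = 10 h 3 min; less 10 min break → 9 h 53 min

9.88 hours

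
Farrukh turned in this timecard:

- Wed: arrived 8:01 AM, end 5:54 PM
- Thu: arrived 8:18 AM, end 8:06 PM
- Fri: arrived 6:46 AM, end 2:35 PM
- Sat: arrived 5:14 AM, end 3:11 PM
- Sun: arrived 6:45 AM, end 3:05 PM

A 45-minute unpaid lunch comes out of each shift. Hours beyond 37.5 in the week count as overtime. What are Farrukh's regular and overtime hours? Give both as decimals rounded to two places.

Regular 37.50 hours, overtime 6.53 hours

Wed: 8:01 AM–5:54 PM = 9 h 53 min; less 45 min break → 9 h 8 min
Thu: 8:18 AM–8:06 PM = 11 h 48 min; less 45 min break → 11 h 3 min
Fri: 6:46 AM–2:35 PM = 7 h 49 min; less 45 min break → 7 h 4 min
Sat: 5:14 AM–3:11 PM = 9 h 57 min; less 45 min break → 9 h 12 min
Sun: 6:45 AM–3:05 PM = 8 h 20 min; less 45 min break → 7 h 35 min
Total worked: 44 h 2 min = 44.03 h.
Threshold 37.5 h → overtime 6 h 32 min, regular 37 h 30 min.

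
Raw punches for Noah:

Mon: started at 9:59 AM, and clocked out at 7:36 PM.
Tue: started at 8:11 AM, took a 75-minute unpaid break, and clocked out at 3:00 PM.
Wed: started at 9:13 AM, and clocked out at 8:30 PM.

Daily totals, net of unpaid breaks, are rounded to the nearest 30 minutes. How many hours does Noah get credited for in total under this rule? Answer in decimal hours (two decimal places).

Mon: 9:59 AM–7:36 PM = 9 h 37 min → rounds to 9 h 30 min
Tue: 8:11 AM–3:00 PM = 6 h 49 min − 75 min = 5 h 34 min → rounds to 5 h 30 min
Wed: 9:13 AM–8:30 PM = 11 h 17 min → rounds to 11 h 30 min
Total credited: 26 h 30 min.

26.50 hours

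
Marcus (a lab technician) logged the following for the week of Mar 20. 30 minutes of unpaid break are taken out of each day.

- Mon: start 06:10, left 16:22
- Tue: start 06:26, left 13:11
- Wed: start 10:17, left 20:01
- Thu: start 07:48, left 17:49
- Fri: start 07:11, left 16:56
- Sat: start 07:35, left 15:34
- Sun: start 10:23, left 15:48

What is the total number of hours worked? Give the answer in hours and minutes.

Mon: 06:10–16:22 = 10 h 12 min; less 30 min break → 9 h 42 min
Tue: 06:26–13:11 = 6 h 45 min; less 30 min break → 6 h 15 min
Wed: 10:17–20:01 = 9 h 44 min; less 30 min break → 9 h 14 min
Thu: 07:48–17:49 = 10 h 1 min; less 30 min break → 9 h 31 min
Fri: 07:11–16:56 = 9 h 45 min; less 30 min break → 9 h 15 min
Sat: 07:35–15:34 = 7 h 59 min; less 30 min break → 7 h 29 min
Sun: 10:23–15:48 = 5 h 25 min; less 30 min break → 4 h 55 min
Total: 9 h 42 min + 6 h 15 min + 9 h 14 min + 9 h 31 min + 9 h 15 min + 7 h 29 min + 4 h 55 min = 56 h 21 min.

56 h 21 min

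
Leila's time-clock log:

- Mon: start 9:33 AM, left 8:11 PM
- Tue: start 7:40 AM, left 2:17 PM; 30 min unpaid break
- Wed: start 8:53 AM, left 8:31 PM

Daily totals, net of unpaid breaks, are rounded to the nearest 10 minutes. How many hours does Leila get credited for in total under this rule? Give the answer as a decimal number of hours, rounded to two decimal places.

28.50 hours

Mon: 9:33 AM–8:11 PM = 10 h 38 min → rounds to 10 h 40 min
Tue: 7:40 AM–2:17 PM = 6 h 37 min − 30 min = 6 h 7 min → rounds to 6 h 10 min
Wed: 8:53 AM–8:31 PM = 11 h 38 min → rounds to 11 h 40 min
Total credited: 28 h 30 min.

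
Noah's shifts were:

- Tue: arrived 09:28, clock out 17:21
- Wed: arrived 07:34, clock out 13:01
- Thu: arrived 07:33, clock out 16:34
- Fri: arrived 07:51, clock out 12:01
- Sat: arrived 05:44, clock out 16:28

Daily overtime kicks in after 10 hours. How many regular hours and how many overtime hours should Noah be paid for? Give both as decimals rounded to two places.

Regular 36.52 hours, overtime 0.73 hours

Tue: 09:28–17:21 = 7 h 53 min
Wed: 07:34–13:01 = 5 h 27 min
Thu: 07:33–16:34 = 9 h 1 min
Fri: 07:51–12:01 = 4 h 10 min
Sat: 05:44–16:28 = 10 h 44 min
Tue reg 7 h 53 min / OT 0 h 0 min; Wed reg 5 h 27 min / OT 0 h 0 min; Thu reg 9 h 1 min / OT 0 h 0 min; Fri reg 4 h 10 min / OT 0 h 0 min; Sat reg 10 h 0 min / OT 0 h 44 min.
Totals: regular 36 h 31 min, overtime 0 h 44 min.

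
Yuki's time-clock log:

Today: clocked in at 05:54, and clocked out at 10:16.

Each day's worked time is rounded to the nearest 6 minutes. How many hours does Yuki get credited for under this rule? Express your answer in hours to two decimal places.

4.40 hours

Today: 05:54–10:16 = 4 h 22 min → rounds to 4 h 24 min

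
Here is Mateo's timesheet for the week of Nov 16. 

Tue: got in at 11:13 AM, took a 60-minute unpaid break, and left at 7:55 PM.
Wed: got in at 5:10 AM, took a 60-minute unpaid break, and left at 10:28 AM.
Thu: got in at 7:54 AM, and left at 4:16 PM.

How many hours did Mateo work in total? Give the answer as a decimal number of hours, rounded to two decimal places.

Tue: 11:13 AM–7:55 PM = 8 h 42 min; less 60 min break → 7 h 42 min
Wed: 5:10 AM–10:28 AM = 5 h 18 min; less 60 min break → 4 h 18 min
Thu: 7:54 AM–4:16 PM = 8 h 22 min
Total: 7 h 42 min + 4 h 18 min + 8 h 22 min = 20 h 22 min.

20.37 hours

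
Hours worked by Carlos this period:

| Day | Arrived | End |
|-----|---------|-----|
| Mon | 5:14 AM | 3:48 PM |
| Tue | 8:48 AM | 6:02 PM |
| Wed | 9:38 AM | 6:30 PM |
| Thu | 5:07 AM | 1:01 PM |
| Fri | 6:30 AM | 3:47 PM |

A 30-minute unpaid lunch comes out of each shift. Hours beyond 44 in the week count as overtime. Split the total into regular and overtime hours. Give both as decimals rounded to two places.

Regular 43.35 hours, overtime 0.00 hours

Mon: 5:14 AM–3:48 PM = 10 h 34 min; less 30 min break → 10 h 4 min
Tue: 8:48 AM–6:02 PM = 9 h 14 min; less 30 min break → 8 h 44 min
Wed: 9:38 AM–6:30 PM = 8 h 52 min; less 30 min break → 8 h 22 min
Thu: 5:07 AM–1:01 PM = 7 h 54 min; less 30 min break → 7 h 24 min
Fri: 6:30 AM–3:47 PM = 9 h 17 min; less 30 min break → 8 h 47 min
Total worked: 43 h 21 min = 43.35 h.
Threshold 44 h → overtime 0 h 0 min, regular 43 h 21 min.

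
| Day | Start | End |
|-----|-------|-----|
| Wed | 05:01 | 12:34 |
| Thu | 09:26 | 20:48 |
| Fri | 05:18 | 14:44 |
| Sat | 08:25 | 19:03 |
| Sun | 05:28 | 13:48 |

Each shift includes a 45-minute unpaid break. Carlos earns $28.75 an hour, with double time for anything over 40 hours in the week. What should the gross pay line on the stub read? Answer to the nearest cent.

$1355.08

Wed: 05:01–12:34 = 7 h 33 min; less 45 min break → 6 h 48 min
Thu: 09:26–20:48 = 11 h 22 min; less 45 min break → 10 h 37 min
Fri: 05:18–14:44 = 9 h 26 min; less 45 min break → 8 h 41 min
Sat: 08:25–19:03 = 10 h 38 min; less 45 min break → 9 h 53 min
Sun: 05:28–13:48 = 8 h 20 min; less 45 min break → 7 h 35 min
Total worked: 43 h 34 min = 2614 min.
Regular 40 h 0 min = 2400 min at $28.75/h; overtime 3 h 34 min = 214 min at $57.50/h.
Pay = (2400 × $28.75 + 214 × $57.50) ÷ 60 = $1355.08.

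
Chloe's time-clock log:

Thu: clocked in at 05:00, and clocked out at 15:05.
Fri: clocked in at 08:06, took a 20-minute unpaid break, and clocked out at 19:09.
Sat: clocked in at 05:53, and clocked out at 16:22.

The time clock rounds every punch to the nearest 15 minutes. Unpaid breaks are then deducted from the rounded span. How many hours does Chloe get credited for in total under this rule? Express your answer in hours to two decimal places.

Thu: in 05:00→05:00, out 15:05→15:00; 10 h 0 min
Fri: in 08:06→08:00, out 19:09→19:15; 11 h 15 min − 20 min = 10 h 55 min
Sat: in 05:53→06:00, out 16:22→16:15; 10 h 15 min
Total credited: 31 h 10 min.

31.17 hours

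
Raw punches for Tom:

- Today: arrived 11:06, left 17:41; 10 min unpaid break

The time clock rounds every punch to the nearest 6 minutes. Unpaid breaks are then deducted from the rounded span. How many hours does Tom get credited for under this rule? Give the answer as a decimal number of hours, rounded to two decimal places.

6.43 hours

Today: in 11:06→11:06, out 17:41→17:42; 6 h 36 min − 10 min = 6 h 26 min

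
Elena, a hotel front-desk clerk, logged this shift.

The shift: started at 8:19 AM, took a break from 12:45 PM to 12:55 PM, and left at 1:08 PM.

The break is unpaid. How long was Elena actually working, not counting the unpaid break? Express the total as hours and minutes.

The shift: 8:19 AM–1:08 PM = 4 h 49 min; less 10 min break → 4 h 39 min

4 h 39 min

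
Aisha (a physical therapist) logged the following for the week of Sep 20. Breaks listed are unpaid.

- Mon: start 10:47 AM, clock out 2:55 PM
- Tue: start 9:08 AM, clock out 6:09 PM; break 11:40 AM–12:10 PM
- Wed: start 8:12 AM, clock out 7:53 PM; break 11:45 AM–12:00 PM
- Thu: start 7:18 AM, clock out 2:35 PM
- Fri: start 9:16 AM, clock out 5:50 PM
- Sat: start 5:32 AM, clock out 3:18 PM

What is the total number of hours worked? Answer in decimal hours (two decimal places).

49.70 hours

Mon: 10:47 AM–2:55 PM = 4 h 8 min
Tue: 9:08 AM–6:09 PM = 9 h 1 min; less 30 min break → 8 h 31 min
Wed: 8:12 AM–7:53 PM = 11 h 41 min; less 15 min break → 11 h 26 min
Thu: 7:18 AM–2:35 PM = 7 h 17 min
Fri: 9:16 AM–5:50 PM = 8 h 34 min
Sat: 5:32 AM–3:18 PM = 9 h 46 min
Total: 4 h 8 min + 8 h 31 min + 11 h 26 min + 7 h 17 min + 8 h 34 min + 9 h 46 min = 49 h 42 min.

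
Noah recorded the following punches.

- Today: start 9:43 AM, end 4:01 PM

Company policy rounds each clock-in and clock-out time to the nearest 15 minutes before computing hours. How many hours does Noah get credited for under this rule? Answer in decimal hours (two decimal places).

6.25 hours

Today: in 9:43 AM→9:45 AM, out 4:01 PM→4:00 PM; 6 h 15 min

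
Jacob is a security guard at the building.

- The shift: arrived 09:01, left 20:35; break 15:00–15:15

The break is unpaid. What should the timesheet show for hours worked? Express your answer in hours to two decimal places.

11.32 hours

The shift: 09:01–20:35 = 11 h 34 min; less 15 min break → 11 h 19 min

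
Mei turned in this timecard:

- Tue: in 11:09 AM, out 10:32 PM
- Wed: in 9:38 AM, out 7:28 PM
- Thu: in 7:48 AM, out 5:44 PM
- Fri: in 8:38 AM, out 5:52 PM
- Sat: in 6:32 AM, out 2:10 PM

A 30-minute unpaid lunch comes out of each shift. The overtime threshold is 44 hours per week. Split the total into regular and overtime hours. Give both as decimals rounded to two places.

Regular 44.00 hours, overtime 1.52 hours

Tue: 11:09 AM–10:32 PM = 11 h 23 min; less 30 min break → 10 h 53 min
Wed: 9:38 AM–7:28 PM = 9 h 50 min; less 30 min break → 9 h 20 min
Thu: 7:48 AM–5:44 PM = 9 h 56 min; less 30 min break → 9 h 26 min
Fri: 8:38 AM–5:52 PM = 9 h 14 min; less 30 min break → 8 h 44 min
Sat: 6:32 AM–2:10 PM = 7 h 38 min; less 30 min break → 7 h 8 min
Total worked: 45 h 31 min = 45.52 h.
Threshold 44 h → overtime 1 h 31 min, regular 44 h 0 min.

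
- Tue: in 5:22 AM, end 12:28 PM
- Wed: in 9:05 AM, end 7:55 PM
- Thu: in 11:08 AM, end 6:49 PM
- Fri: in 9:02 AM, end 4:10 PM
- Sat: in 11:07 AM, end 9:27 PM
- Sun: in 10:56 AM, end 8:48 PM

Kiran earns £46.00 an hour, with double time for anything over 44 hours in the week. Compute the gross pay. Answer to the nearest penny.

£2847.40

Tue: 5:22 AM–12:28 PM = 7 h 6 min
Wed: 9:05 AM–7:55 PM = 10 h 50 min
Thu: 11:08 AM–6:49 PM = 7 h 41 min
Fri: 9:02 AM–4:10 PM = 7 h 8 min
Sat: 11:07 AM–9:27 PM = 10 h 20 min
Sun: 10:56 AM–8:48 PM = 9 h 52 min
Total worked: 52 h 57 min = 3177 min.
Regular 44 h 0 min = 2640 min at £46.00/h; overtime 8 h 57 min = 537 min at £92.00/h.
Pay = (2640 × £46.00 + 537 × £92.00) ÷ 60 = £2847.40.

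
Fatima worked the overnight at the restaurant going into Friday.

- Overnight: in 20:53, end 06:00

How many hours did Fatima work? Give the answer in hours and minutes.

Overnight: 20:53 → midnight = 3 h 7 min; midnight → 06:00 = 6 h 0 min; span 9 h 7 min

9 h 7 min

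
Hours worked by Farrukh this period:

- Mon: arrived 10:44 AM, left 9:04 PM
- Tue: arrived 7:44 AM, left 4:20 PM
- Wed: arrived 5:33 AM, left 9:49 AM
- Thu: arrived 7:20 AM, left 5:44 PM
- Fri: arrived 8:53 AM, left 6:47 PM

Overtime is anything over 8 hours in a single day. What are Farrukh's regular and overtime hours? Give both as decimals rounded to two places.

Mon: 10:44 AM–9:04 PM = 10 h 20 min
Tue: 7:44 AM–4:20 PM = 8 h 36 min
Wed: 5:33 AM–9:49 AM = 4 h 16 min
Thu: 7:20 AM–5:44 PM = 10 h 24 min
Fri: 8:53 AM–6:47 PM = 9 h 54 min
Mon reg 8 h 0 min / OT 2 h 20 min; Tue reg 8 h 0 min / OT 0 h 36 min; Wed reg 4 h 16 min / OT 0 h 0 min; Thu reg 8 h 0 min / OT 2 h 24 min; Fri reg 8 h 0 min / OT 1 h 54 min.
Totals: regular 36 h 16 min, overtime 7 h 14 min.

Regular 36.27 hours, overtime 7.23 hours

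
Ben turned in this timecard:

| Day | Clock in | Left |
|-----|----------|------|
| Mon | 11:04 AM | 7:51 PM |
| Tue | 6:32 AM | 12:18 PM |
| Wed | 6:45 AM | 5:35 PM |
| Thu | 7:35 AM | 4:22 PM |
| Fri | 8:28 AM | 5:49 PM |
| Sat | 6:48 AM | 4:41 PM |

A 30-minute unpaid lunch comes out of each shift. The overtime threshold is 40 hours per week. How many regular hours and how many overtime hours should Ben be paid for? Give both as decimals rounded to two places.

Regular 40.00 hours, overtime 10.40 hours

Mon: 11:04 AM–7:51 PM = 8 h 47 min; less 30 min break → 8 h 17 min
Tue: 6:32 AM–12:18 PM = 5 h 46 min; less 30 min break → 5 h 16 min
Wed: 6:45 AM–5:35 PM = 10 h 50 min; less 30 min break → 10 h 20 min
Thu: 7:35 AM–4:22 PM = 8 h 47 min; less 30 min break → 8 h 17 min
Fri: 8:28 AM–5:49 PM = 9 h 21 min; less 30 min break → 8 h 51 min
Sat: 6:48 AM–4:41 PM = 9 h 53 min; less 30 min break → 9 h 23 min
Total worked: 50 h 24 min = 50.40 h.
Threshold 40 h → overtime 10 h 24 min, regular 40 h 0 min.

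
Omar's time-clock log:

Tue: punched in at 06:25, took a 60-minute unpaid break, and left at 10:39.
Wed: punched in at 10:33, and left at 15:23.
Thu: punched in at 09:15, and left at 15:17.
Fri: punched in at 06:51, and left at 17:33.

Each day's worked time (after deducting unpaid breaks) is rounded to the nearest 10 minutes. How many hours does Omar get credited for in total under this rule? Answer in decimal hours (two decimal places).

24.67 hours

Tue: 06:25–10:39 = 4 h 14 min − 60 min = 3 h 14 min → rounds to 3 h 10 min
Wed: 10:33–15:23 = 4 h 50 min → rounds to 4 h 50 min
Thu: 09:15–15:17 = 6 h 2 min → rounds to 6 h 0 min
Fri: 06:51–17:33 = 10 h 42 min → rounds to 10 h 40 min
Total credited: 24 h 40 min.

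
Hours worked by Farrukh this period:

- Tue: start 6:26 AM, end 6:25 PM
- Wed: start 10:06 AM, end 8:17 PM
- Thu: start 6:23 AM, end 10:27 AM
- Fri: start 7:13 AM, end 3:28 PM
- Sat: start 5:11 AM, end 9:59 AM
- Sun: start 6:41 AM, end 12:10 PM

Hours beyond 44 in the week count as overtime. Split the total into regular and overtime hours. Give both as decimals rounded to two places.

Tue: 6:26 AM–6:25 PM = 11 h 59 min
Wed: 10:06 AM–8:17 PM = 10 h 11 min
Thu: 6:23 AM–10:27 AM = 4 h 4 min
Fri: 7:13 AM–3:28 PM = 8 h 15 min
Sat: 5:11 AM–9:59 AM = 4 h 48 min
Sun: 6:41 AM–12:10 PM = 5 h 29 min
Total worked: 44 h 46 min = 44.77 h.
Threshold 44 h → overtime 0 h 46 min, regular 44 h 0 min.

Regular 44.00 hours, overtime 0.77 hours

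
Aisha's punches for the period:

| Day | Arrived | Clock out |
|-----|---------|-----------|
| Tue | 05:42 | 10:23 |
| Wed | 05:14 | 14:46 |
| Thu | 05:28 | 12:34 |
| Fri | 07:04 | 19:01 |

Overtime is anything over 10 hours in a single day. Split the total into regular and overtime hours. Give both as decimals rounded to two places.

Regular 31.32 hours, overtime 1.95 hours

Tue: 05:42–10:23 = 4 h 41 min
Wed: 05:14–14:46 = 9 h 32 min
Thu: 05:28–12:34 = 7 h 6 min
Fri: 07:04–19:01 = 11 h 57 min
Tue reg 4 h 41 min / OT 0 h 0 min; Wed reg 9 h 32 min / OT 0 h 0 min; Thu reg 7 h 6 min / OT 0 h 0 min; Fri reg 10 h 0 min / OT 1 h 57 min.
Totals: regular 31 h 19 min, overtime 1 h 57 min.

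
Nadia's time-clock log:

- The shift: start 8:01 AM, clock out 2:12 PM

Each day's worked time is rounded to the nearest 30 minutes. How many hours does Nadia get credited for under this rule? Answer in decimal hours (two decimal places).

The shift: 8:01 AM–2:12 PM = 6 h 11 min → rounds to 6 h 0 min

6.00 hours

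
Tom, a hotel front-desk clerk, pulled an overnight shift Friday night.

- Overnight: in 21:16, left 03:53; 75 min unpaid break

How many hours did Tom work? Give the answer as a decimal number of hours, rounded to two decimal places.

5.37 hours

Overnight: 21:16 → midnight = 2 h 44 min; midnight → 03:53 = 3 h 53 min; span 6 h 37 min; less 75 min break → 5 h 22 min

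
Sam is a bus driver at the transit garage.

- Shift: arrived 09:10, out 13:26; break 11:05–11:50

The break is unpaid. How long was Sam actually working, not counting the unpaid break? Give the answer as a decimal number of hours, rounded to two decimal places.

Shift: 09:10–13:26 = 4 h 16 min; less 45 min break → 3 h 31 min

3.52 hours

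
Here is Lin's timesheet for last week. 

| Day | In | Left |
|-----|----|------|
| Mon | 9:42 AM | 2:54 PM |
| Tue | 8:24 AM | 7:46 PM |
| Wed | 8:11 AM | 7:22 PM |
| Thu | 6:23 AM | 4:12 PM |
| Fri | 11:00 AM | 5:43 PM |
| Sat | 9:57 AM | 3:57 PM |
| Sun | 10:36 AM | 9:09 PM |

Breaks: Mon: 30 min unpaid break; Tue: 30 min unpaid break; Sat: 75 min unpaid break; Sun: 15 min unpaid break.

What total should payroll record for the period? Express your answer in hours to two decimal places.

Mon: 9:42 AM–2:54 PM = 5 h 12 min; less 30 min break → 4 h 42 min
Tue: 8:24 AM–7:46 PM = 11 h 22 min; less 30 min break → 10 h 52 min
Wed: 8:11 AM–7:22 PM = 11 h 11 min
Thu: 6:23 AM–4:12 PM = 9 h 49 min
Fri: 11:00 AM–5:43 PM = 6 h 43 min
Sat: 9:57 AM–3:57 PM = 6 h 0 min; less 75 min break → 4 h 45 min
Sun: 10:36 AM–9:09 PM = 10 h 33 min; less 15 min break → 10 h 18 min
Total: 4 h 42 min + 10 h 52 min + 11 h 11 min + 9 h 49 min + 6 h 43 min + 4 h 45 min + 10 h 18 min = 58 h 20 min.

58.33 hours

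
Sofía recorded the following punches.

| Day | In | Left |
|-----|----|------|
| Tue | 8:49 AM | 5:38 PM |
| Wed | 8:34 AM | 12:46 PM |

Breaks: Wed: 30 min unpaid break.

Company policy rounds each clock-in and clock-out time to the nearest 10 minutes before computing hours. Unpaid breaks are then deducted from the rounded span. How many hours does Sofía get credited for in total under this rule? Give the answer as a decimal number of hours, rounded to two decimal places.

Tue: in 8:49 AM→8:50 AM, out 5:38 PM→5:40 PM; 8 h 50 min
Wed: in 8:34 AM→8:30 AM, out 12:46 PM→12:50 PM; 4 h 20 min − 30 min = 3 h 50 min
Total credited: 12 h 40 min.

12.67 hours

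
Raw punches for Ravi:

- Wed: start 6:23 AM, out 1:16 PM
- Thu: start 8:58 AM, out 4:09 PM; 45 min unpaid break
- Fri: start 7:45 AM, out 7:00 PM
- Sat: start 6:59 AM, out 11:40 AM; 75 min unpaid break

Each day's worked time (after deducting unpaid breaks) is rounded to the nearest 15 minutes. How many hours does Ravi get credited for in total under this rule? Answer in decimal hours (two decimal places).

28.25 hours

Wed: 6:23 AM–1:16 PM = 6 h 53 min → rounds to 7 h 0 min
Thu: 8:58 AM–4:09 PM = 7 h 11 min − 45 min = 6 h 26 min → rounds to 6 h 30 min
Fri: 7:45 AM–7:00 PM = 11 h 15 min → rounds to 11 h 15 min
Sat: 6:59 AM–11:40 AM = 4 h 41 min − 75 min = 3 h 26 min → rounds to 3 h 30 min
Total credited: 28 h 15 min.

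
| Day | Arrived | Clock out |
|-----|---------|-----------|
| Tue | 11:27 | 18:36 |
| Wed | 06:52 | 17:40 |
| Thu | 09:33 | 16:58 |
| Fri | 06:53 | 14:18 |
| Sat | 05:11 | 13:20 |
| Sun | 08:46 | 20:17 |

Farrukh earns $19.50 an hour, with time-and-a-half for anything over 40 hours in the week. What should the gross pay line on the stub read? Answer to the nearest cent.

Tue: 11:27–18:36 = 7 h 9 min
Wed: 06:52–17:40 = 10 h 48 min
Thu: 09:33–16:58 = 7 h 25 min
Fri: 06:53–14:18 = 7 h 25 min
Sat: 05:11–13:20 = 8 h 9 min
Sun: 08:46–20:17 = 11 h 31 min
Total worked: 52 h 27 min = 3147 min.
Regular 40 h 0 min = 2400 min at $19.50/h; overtime 12 h 27 min = 747 min at $29.25/h.
Pay = (2400 × $19.50 + 747 × $29.25) ÷ 60 = $1144.16.

$1144.16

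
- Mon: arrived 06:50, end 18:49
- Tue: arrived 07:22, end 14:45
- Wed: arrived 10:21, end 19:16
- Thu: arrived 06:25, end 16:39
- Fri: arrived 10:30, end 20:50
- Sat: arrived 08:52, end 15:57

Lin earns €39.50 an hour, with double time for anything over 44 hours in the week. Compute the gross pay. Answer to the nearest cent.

Mon: 06:50–18:49 = 11 h 59 min
Tue: 07:22–14:45 = 7 h 23 min
Wed: 10:21–19:16 = 8 h 55 min
Thu: 06:25–16:39 = 10 h 14 min
Fri: 10:30–20:50 = 10 h 20 min
Sat: 08:52–15:57 = 7 h 5 min
Total worked: 55 h 56 min = 3356 min.
Regular 44 h 0 min = 2640 min at €39.50/h; overtime 11 h 56 min = 716 min at €79.00/h.
Pay = (2640 × €39.50 + 716 × €79.00) ÷ 60 = €2680.73.

€2680.73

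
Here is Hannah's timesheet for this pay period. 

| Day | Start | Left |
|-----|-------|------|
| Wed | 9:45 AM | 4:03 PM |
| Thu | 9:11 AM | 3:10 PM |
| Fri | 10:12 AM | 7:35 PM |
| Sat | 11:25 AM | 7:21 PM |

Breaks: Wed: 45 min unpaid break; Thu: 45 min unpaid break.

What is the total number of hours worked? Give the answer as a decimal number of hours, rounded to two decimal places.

Wed: 9:45 AM–4:03 PM = 6 h 18 min; less 45 min break → 5 h 33 min
Thu: 9:11 AM–3:10 PM = 5 h 59 min; less 45 min break → 5 h 14 min
Fri: 10:12 AM–7:35 PM = 9 h 23 min
Sat: 11:25 AM–7:21 PM = 7 h 56 min
Total: 5 h 33 min + 5 h 14 min + 9 h 23 min + 7 h 56 min = 28 h 6 min.

28.10 hours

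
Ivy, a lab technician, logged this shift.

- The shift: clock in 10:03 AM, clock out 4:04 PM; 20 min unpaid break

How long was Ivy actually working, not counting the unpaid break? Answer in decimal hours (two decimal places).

The shift: 10:03 AM–4:04 PM = 6 h 1 min; less 20 min break → 5 h 41 min

5.68 hours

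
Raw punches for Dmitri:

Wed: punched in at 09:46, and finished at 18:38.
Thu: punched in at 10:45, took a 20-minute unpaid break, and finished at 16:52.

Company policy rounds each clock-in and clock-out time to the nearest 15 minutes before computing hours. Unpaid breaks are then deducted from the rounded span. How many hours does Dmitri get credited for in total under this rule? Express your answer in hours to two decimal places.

Wed: in 09:46→09:45, out 18:38→18:45; 9 h 0 min
Thu: in 10:45→10:45, out 16:52→16:45; 6 h 0 min − 20 min = 5 h 40 min
Total credited: 14 h 40 min.

14.67 hours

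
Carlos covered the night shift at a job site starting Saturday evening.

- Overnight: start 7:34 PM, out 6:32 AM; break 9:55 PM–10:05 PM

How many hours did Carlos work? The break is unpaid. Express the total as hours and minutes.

10 h 48 min

Overnight: 7:34 PM → midnight = 4 h 26 min; midnight → 6:32 AM = 6 h 32 min; span 10 h 58 min; less 10 min break → 10 h 48 min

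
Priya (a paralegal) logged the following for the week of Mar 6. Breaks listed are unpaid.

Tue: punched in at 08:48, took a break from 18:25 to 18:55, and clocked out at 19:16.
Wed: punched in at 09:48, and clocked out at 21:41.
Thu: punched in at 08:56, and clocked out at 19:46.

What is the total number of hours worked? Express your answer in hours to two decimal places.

32.68 hours

Tue: 08:48–19:16 = 10 h 28 min; less 30 min break → 9 h 58 min
Wed: 09:48–21:41 = 11 h 53 min
Thu: 08:56–19:46 = 10 h 50 min
Total: 9 h 58 min + 11 h 53 min + 10 h 50 min = 32 h 41 min.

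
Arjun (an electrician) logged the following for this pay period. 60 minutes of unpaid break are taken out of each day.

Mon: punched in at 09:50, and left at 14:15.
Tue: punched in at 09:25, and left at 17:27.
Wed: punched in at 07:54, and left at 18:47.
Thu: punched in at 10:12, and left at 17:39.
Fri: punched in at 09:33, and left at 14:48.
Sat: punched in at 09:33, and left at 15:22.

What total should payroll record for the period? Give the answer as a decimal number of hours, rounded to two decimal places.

Mon: 09:50–14:15 = 4 h 25 min; less 60 min break → 3 h 25 min
Tue: 09:25–17:27 = 8 h 2 min; less 60 min break → 7 h 2 min
Wed: 07:54–18:47 = 10 h 53 min; less 60 min break → 9 h 53 min
Thu: 10:12–17:39 = 7 h 27 min; less 60 min break → 6 h 27 min
Fri: 09:33–14:48 = 5 h 15 min; less 60 min break → 4 h 15 min
Sat: 09:33–15:22 = 5 h 49 min; less 60 min break → 4 h 49 min
Total: 3 h 25 min + 7 h 2 min + 9 h 53 min + 6 h 27 min + 4 h 15 min + 4 h 49 min = 35 h 51 min.

35.85 hours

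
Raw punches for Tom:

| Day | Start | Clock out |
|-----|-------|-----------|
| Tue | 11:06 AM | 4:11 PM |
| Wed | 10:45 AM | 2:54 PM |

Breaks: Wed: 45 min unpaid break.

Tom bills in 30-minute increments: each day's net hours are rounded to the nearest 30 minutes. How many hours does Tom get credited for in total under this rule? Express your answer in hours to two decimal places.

8.50 hours

Tue: 11:06 AM–4:11 PM = 5 h 5 min → rounds to 5 h 0 min
Wed: 10:45 AM–2:54 PM = 4 h 9 min − 45 min = 3 h 24 min → rounds to 3 h 30 min
Total credited: 8 h 30 min.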